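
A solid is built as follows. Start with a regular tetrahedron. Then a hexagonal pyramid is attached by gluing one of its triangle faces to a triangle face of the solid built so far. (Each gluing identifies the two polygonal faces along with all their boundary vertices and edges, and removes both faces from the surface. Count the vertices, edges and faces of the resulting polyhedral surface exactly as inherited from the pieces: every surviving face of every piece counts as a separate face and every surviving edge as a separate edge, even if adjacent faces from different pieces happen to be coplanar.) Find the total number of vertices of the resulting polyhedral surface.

A regular tetrahedron: V=4, E=6, F=4.
Attach a hexagonal pyramid (V=7, E=12, F=7) along a 3-gon: merge 3 vertices and 3 edges, delete both glued faces → V=8, E=15, F=9.
Check: V − E + F = 8 − 15 + 9 = 2.

8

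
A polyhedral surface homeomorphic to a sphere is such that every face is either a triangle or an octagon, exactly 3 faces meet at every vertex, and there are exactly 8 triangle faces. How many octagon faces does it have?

Let x be the number of octagons; then F = 8 + x.
Edge–face incidences: 2E = 3·8 + 8·x = 24 + 8x.
Every vertex has degree 3, so 3V = 2E.
Euler: V − E + F = 2 ⇒ (2E)/3 − E + (8 + x) = 2.
Multiply by 6: 2·(2E) − 3·(2E) + 6·(8 + x) = 12, i.e. 48 + 6x − (24 + 8x) = 12.
Collecting terms: −2x + 24 = 12, so −2x = −12, so x = 6.
Then 2E = 24 + 8·6 = 72, so E = 36, V = 2E/3 = 24, F = 8 + 6 = 14.

6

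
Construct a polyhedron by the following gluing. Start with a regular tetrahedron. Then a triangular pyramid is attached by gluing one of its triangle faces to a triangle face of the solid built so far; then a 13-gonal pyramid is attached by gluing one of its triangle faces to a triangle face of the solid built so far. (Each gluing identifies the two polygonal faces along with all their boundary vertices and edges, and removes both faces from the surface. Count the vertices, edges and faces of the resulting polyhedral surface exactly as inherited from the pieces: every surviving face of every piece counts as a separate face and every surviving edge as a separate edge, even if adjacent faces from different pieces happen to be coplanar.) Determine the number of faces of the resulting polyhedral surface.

18

A regular tetrahedron: V=4, E=6, F=4.
Attach a triangular pyramid (V=4, E=6, F=4) along a 3-gon: merge 3 vertices and 3 edges, delete both glued faces → V=5, E=9, F=6.
Attach a 13-gonal pyramid (V=14, E=26, F=14) along a 3-gon: merge 3 vertices and 3 edges, delete both glued faces → V=16, E=32, F=18.
Check: V − E + F = 16 − 32 + 18 = 2.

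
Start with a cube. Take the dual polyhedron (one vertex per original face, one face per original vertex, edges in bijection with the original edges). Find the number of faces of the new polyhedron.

8

The base solid has V = 8, E = 12, F = 6.
The dual swaps V and F and preserves E: V′ = F = 6, E′ = E = 12, F′ = V = 8.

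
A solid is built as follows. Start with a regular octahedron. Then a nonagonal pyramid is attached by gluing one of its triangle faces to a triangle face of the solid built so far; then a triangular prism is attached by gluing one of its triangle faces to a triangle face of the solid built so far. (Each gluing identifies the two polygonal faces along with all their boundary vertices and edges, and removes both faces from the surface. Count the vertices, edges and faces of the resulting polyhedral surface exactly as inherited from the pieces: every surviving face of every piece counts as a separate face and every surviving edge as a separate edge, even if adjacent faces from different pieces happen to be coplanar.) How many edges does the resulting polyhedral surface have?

33

A regular octahedron: V=6, E=12, F=8.
Attach a nonagonal pyramid (V=10, E=18, F=10) along a 3-gon: merge 3 vertices and 3 edges, delete both glued faces → V=13, E=27, F=16.
Attach a triangular prism (V=6, E=9, F=5) along a 3-gon: merge 3 vertices and 3 edges, delete both glued faces → V=16, E=33, F=19.
Check: V − E + F = 16 − 33 + 19 = 2.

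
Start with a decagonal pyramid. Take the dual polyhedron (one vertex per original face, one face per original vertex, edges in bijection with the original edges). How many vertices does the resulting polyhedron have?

The base solid has V = 11, E = 20, F = 11.
The dual swaps V and F and preserves E: V′ = F = 11, E′ = E = 20, F′ = V = 11.

11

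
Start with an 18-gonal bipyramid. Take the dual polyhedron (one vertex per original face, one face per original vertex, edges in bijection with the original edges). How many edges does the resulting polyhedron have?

The base solid has V = 20, E = 54, F = 36.
The dual swaps V and F and preserves E: V′ = F = 36, E′ = E = 54, F′ = V = 20.

54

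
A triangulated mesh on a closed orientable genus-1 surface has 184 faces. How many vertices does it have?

92

χ = 2 − 2·1 = 0, and every face is a triangle so 3F = 2E.
E = 3·184/2 = 276. Then V = 0 + E − F = 0 + 276 − 184 = 92.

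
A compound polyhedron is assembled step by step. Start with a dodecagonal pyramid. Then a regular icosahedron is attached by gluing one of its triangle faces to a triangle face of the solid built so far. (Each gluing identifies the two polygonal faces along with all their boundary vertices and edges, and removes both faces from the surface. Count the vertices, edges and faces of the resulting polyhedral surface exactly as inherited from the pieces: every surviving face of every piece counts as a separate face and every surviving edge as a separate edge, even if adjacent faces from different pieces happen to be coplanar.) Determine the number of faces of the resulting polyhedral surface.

A dodecagonal pyramid: V=13, E=24, F=13.
Attach a regular icosahedron (V=12, E=30, F=20) along a 3-gon: merge 3 vertices and 3 edges, delete both glued faces → V=22, E=51, F=31.
Check: V − E + F = 22 − 51 + 31 = 2.

31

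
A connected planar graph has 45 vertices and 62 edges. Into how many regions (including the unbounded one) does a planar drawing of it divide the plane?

Euler's formula for a connected plane graph: V − E + F = 2, so F = 2 − 45 + 62 = 19.

19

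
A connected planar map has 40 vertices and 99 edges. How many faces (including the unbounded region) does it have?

Euler's formula for a connected plane graph: V − E + F = 2, so F = 2 − 40 + 99 = 61.

61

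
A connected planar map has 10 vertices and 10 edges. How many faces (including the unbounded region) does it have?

Euler's formula for a connected plane graph: V − E + F = 2, so F = 2 − 10 + 10 = 2.

2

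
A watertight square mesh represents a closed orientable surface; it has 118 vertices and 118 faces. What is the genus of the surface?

1

Every face is a square, so 2E = 4·118 = 472, giving E = 236.
χ = V − E + F = 118 − 236 + 118 = 0.
For a closed orientable surface χ = 2 − 2g, so g = (2 − (0))/2 = 1.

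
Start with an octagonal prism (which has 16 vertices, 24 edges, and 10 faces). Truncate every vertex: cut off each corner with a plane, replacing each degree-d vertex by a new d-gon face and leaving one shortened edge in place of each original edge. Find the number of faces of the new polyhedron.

26

Truncation replaces each original edge-end by a new vertex, so V′ = 2E = 48.
Each original edge survives, and each old vertex of degree d contributes d new edges; summing degrees gives Σd = 2E, so E′ = E + 2E = 3E = 72.
Each original face survives and each original vertex becomes one new face: F′ = F + V = 26.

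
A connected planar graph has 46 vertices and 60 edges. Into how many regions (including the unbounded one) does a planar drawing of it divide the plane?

Euler's formula for a connected plane graph: V − E + F = 2, so F = 2 − 46 + 60 = 16.

16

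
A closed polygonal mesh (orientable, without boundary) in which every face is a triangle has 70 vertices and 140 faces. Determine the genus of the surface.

1

Every face is a triangle, so 2E = 3·140 = 420, giving E = 210.
χ = V − E + F = 70 − 210 + 140 = 0.
For a closed orientable surface χ = 2 − 2g, so g = (2 − (0))/2 = 1.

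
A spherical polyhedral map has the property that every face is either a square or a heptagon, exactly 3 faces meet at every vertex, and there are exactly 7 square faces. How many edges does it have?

Let x be the number of heptagons; then F = 7 + x.
Edge–face incidences: 2E = 4·7 + 7·x = 28 + 7x.
Every vertex has degree 3, so 3V = 2E.
Euler: V − E + F = 2 ⇒ (2E)/3 − E + (7 + x) = 2.
Multiply by 6: 2·(2E) − 3·(2E) + 6·(7 + x) = 12, i.e. 42 + 6x − (28 + 7x) = 12.
Collecting terms: −x + 14 = 12, so −x = −2, so x = 2.
Then 2E = 28 + 7·2 = 42, so E = 21, V = 2E/3 = 14, F = 7 + 2 = 9.

21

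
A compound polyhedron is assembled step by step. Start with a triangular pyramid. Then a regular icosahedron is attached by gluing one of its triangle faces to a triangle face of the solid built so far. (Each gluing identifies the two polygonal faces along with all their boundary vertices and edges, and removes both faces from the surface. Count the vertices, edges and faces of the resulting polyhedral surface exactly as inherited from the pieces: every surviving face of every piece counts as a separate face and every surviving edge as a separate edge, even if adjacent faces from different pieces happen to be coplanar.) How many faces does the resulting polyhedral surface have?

A triangular pyramid: V=4, E=6, F=4.
Attach a regular icosahedron (V=12, E=30, F=20) along a 3-gon: merge 3 vertices and 3 edges, delete both glued faces → V=13, E=33, F=22.
Check: V − E + F = 13 − 33 + 22 = 2.

22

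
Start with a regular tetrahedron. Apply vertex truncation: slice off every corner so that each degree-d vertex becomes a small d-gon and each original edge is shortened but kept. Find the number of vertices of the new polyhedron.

12

The base solid has V = 4, E = 6, F = 4.
Truncation replaces each original edge-end by a new vertex, so V′ = 2E = 12.
Each original edge survives, and each old vertex of degree d contributes d new edges; summing degrees gives Σd = 2E, so E′ = E + 2E = 3E = 18.
Each original face survives and each original vertex becomes one new face: F′ = F + V = 8.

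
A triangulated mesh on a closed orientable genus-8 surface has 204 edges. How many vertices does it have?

54

χ = 2 − 2·8 = -14, and every face is a triangle so 3F = 2E.
F = 2E/3 = 136. Then V = -14 + E − F = -14 + 204 − 136 = 54.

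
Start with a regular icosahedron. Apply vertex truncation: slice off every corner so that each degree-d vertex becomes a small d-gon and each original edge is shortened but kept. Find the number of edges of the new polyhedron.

90

The base solid has V = 12, E = 30, F = 20.
Truncation replaces each original edge-end by a new vertex, so V′ = 2E = 60.
Each original edge survives, and each old vertex of degree d contributes d new edges; summing degrees gives Σd = 2E, so E′ = E + 2E = 3E = 90.
Each original face survives and each original vertex becomes one new face: F′ = F + V = 32.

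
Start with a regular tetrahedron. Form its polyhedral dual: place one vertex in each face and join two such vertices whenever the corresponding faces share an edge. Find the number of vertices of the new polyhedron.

The base solid has V = 4, E = 6, F = 4.
The dual swaps V and F and preserves E: V′ = F = 4, E′ = E = 6, F′ = V = 4.

4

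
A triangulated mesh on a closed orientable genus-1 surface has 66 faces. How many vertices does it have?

33

χ = 2 − 2·1 = 0, and every face is a triangle so 3F = 2E.
E = 3·66/2 = 99. Then V = 0 + E − F = 0 + 99 − 66 = 33.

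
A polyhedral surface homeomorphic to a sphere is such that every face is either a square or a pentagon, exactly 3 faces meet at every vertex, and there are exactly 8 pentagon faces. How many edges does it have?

Let x be the number of squares; then F = 8 + x.
Edge–face incidences: 2E = 5·8 + 4·x = 40 + 4x.
Every vertex has degree 3, so 3V = 2E.
Euler: V − E + F = 2 ⇒ (2E)/3 − E + (8 + x) = 2.
Multiply by 6: 2·(2E) − 3·(2E) + 6·(8 + x) = 12, i.e. 48 + 6x − (40 + 4x) = 12.
Collecting terms: 2x + 8 = 12, so 2x = 4, so x = 2.
Then 2E = 40 + 4·2 = 48, so E = 24, V = 2E/3 = 16, F = 8 + 2 = 10.

24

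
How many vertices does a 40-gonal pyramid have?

41

A pyramid on an n-gon base has one n-gon and n triangles: V = 40 + 1 = 41, E = 2·40 = 80, F = 40 + 1 = 41.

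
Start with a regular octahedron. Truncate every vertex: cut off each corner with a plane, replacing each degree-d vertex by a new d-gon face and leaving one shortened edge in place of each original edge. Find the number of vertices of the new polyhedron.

24

The base solid has V = 6, E = 12, F = 8.
Truncation replaces each original edge-end by a new vertex, so V′ = 2E = 24.
Each original edge survives, and each old vertex of degree d contributes d new edges; summing degrees gives Σd = 2E, so E′ = E + 2E = 3E = 36.
Each original face survives and each original vertex becomes one new face: F′ = F + V = 14.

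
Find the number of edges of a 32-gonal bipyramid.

96

A bipyramid over an n-gon has 2n triangular faces and n + 2 vertices: V = 32 + 2 = 34, E = 3·32 = 96, F = 2·32 = 64.
Check: V − E + F = 34 − 96 + 64 = 2.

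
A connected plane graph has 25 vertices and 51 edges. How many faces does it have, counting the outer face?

28

Euler's formula for a connected plane graph: V − E + F = 2, so F = 2 − 25 + 51 = 28.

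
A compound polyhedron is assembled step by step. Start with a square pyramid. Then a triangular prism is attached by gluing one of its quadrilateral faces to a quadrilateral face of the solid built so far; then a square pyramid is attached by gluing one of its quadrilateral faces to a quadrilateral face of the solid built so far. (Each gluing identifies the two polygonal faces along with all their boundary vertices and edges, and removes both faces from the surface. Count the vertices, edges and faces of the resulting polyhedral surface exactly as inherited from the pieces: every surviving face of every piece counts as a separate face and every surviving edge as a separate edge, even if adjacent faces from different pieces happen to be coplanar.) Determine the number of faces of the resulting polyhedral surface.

A square pyramid: V=5, E=8, F=5.
Attach a triangular prism (V=6, E=9, F=5) along a 4-gon: merge 4 vertices and 4 edges, delete both glued faces → V=7, E=13, F=8.
Attach a square pyramid (V=5, E=8, F=5) along a 4-gon: merge 4 vertices and 4 edges, delete both glued faces → V=8, E=17, F=11.
Check: V − E + F = 8 − 17 + 11 = 2.

11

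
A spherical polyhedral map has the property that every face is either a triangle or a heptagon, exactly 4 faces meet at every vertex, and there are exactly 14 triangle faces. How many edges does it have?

Let x be the number of heptagons; then F = 14 + x.
Edge–face incidences: 2E = 3·14 + 7·x = 42 + 7x.
Every vertex has degree 4, so 4V = 2E.
Euler: V − E + F = 2 ⇒ (2E)/4 − E + (14 + x) = 2.
Multiply by 8: 2·(2E) − 4·(2E) + 8·(14 + x) = 16, i.e. 112 + 8x − 2·(42 + 7x) = 16.
Collecting terms: −6x + 28 = 16, so −6x = −12, so x = 2.
Then 2E = 42 + 7·2 = 56, so E = 28, V = 2E/4 = 14, F = 14 + 2 = 16.

28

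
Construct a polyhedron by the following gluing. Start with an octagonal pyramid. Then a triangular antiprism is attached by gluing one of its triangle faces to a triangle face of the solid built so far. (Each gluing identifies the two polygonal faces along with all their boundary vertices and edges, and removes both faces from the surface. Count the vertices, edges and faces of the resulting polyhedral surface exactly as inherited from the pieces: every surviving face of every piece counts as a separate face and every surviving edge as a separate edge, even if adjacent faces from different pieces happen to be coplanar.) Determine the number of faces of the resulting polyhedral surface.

An octagonal pyramid: V=9, E=16, F=9.
Attach a triangular antiprism (V=6, E=12, F=8) along a 3-gon: merge 3 vertices and 3 edges, delete both glued faces → V=12, E=25, F=15.
Check: V − E + F = 12 − 25 + 15 = 2.

15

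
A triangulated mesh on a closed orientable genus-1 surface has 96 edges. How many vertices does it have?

χ = 2 − 2·1 = 0, and every face is a triangle so 3F = 2E.
F = 2E/3 = 64. Then V = 0 + E − F = 0 + 96 − 64 = 32.

32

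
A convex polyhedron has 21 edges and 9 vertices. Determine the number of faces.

Here V − E + F = 2.
F = 2 − V + E = 2 − 9 + 21 = 14.

14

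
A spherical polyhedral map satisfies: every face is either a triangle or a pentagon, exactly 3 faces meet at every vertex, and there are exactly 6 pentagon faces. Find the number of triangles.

Let x be the number of triangles; then F = 6 + x.
Edge–face incidences: 2E = 5·6 + 3·x = 30 + 3x.
Every vertex has degree 3, so 3V = 2E.
Euler: V − E + F = 2 ⇒ (2E)/3 − E + (6 + x) = 2.
Multiply by 6: 2·(2E) − 3·(2E) + 6·(6 + x) = 12, i.e. 36 + 6x − (30 + 3x) = 12.
Collecting terms: 3x + 6 = 12, so 3x = 6, so x = 2.
Then 2E = 30 + 3·2 = 36, so E = 18, V = 2E/3 = 12, F = 6 + 2 = 8.

2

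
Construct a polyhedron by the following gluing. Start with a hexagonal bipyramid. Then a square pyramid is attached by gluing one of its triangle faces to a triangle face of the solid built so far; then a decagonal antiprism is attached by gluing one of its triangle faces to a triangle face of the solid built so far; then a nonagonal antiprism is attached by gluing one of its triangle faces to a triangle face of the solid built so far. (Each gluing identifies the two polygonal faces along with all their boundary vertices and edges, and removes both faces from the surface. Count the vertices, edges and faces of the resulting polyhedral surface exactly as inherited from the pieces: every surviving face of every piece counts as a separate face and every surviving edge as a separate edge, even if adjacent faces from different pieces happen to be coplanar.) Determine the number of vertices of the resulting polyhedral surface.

42

A hexagonal bipyramid: V=8, E=18, F=12.
Attach a square pyramid (V=5, E=8, F=5) along a 3-gon: merge 3 vertices and 3 edges, delete both glued faces → V=10, E=23, F=15.
Attach a decagonal antiprism (V=20, E=40, F=22) along a 3-gon: merge 3 vertices and 3 edges, delete both glued faces → V=27, E=60, F=35.
Attach a nonagonal antiprism (V=18, E=36, F=20) along a 3-gon: merge 3 vertices and 3 edges, delete both glued faces → V=42, E=93, F=53.
Check: V − E + F = 42 − 93 + 53 = 2.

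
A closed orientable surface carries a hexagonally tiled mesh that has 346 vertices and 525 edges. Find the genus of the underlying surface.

3

Every face is a hexagon and each edge borders two faces, so 6F = 2·525, giving F = 175.
χ = V − E + F = 346 − 525 + 175 = -4.
For a closed orientable surface χ = 2 − 2g, so g = (2 − (-4))/2 = 3.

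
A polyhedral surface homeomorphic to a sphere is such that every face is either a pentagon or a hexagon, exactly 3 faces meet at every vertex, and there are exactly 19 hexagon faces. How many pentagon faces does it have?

12

Let x be the number of pentagons; then F = 19 + x.
Edge–face incidences: 2E = 6·19 + 5·x = 114 + 5x.
Every vertex has degree 3, so 3V = 2E.
Euler: V − E + F = 2 ⇒ (2E)/3 − E + (19 + x) = 2.
Multiply by 6: 2·(2E) − 3·(2E) + 6·(19 + x) = 12, i.e. 114 + 6x − (114 + 5x) = 12.
Collecting terms: x = 12.
Then 2E = 114 + 5·12 = 174, so E = 87, V = 2E/3 = 58, F = 19 + 12 = 31.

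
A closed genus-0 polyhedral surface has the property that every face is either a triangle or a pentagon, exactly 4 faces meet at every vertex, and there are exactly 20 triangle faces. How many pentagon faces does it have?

Let x be the number of pentagons; then F = 20 + x.
Edge–face incidences: 2E = 3·20 + 5·x = 60 + 5x.
Every vertex has degree 4, so 4V = 2E.
Euler: V − E + F = 2 ⇒ (2E)/4 − E + (20 + x) = 2.
Multiply by 8: 2·(2E) − 4·(2E) + 8·(20 + x) = 16, i.e. 160 + 8x − 2·(60 + 5x) = 16.
Collecting terms: −2x + 40 = 16, so −2x = −24, so x = 12.
Then 2E = 60 + 5·12 = 120, so E = 60, V = 2E/4 = 30, F = 20 + 12 = 32.

12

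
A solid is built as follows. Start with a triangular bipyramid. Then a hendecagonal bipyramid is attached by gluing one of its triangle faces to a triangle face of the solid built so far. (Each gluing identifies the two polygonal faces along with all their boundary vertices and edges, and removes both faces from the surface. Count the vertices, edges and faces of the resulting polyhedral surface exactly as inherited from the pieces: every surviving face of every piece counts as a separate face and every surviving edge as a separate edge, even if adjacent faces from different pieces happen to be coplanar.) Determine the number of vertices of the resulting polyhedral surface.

15

A triangular bipyramid: V=5, E=9, F=6.
Attach a hendecagonal bipyramid (V=13, E=33, F=22) along a 3-gon: merge 3 vertices and 3 edges, delete both glued faces → V=15, E=39, F=26.
Check: V − E + F = 15 − 39 + 26 = 2.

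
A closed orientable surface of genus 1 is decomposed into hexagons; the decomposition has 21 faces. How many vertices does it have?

χ = 2 − 2·1 = 0, and every face is a hexagon so 6F = 2E.
E = 6·21/2 = 63. Then V = 0 + E − F = 0 + 63 − 21 = 42.

42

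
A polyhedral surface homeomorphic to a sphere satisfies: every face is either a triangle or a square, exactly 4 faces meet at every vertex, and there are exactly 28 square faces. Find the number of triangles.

8

Let x be the number of triangles; then F = 28 + x.
Edge–face incidences: 2E = 4·28 + 3·x = 112 + 3x.
Every vertex has degree 4, so 4V = 2E.
Euler: V − E + F = 2 ⇒ (2E)/4 − E + (28 + x) = 2.
Multiply by 8: 2·(2E) − 4·(2E) + 8·(28 + x) = 16, i.e. 224 + 8x − 2·(112 + 3x) = 16.
Collecting terms: 2x = 16, so x = 8.
Then 2E = 112 + 3·8 = 136, so E = 68, V = 2E/4 = 34, F = 28 + 8 = 36.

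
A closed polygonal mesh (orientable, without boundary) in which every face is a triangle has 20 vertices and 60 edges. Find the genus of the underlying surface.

Every face is a triangle and each edge borders two faces, so 3F = 2·60, giving F = 40.
χ = V − E + F = 20 − 60 + 40 = 0.
For a closed orientable surface χ = 2 − 2g, so g = (2 − (0))/2 = 1.

1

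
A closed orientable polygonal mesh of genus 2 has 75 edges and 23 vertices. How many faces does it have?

50

For a closed orientable surface of genus 2, χ = 2 − 2·2 = -2.
F = -2 − V + E = -2 − 23 + 75 = 50.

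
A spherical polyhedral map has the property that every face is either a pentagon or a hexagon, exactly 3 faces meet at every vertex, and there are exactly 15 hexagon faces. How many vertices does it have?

50

Let x be the number of pentagons; then F = 15 + x.
Edge–face incidences: 2E = 6·15 + 5·x = 90 + 5x.
Every vertex has degree 3, so 3V = 2E.
Euler: V − E + F = 2 ⇒ (2E)/3 − E + (15 + x) = 2.
Multiply by 6: 2·(2E) − 3·(2E) + 6·(15 + x) = 12, i.e. 90 + 6x − (90 + 5x) = 12.
Collecting terms: x = 12.
Then 2E = 90 + 5·12 = 150, so E = 75, V = 2E/3 = 50, F = 15 + 12 = 27.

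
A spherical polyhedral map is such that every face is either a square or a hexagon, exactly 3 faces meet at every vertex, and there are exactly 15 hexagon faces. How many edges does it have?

57

Let x be the number of squares; then F = 15 + x.
Edge–face incidences: 2E = 6·15 + 4·x = 90 + 4x.
Every vertex has degree 3, so 3V = 2E.
Euler: V − E + F = 2 ⇒ (2E)/3 − E + (15 + x) = 2.
Multiply by 6: 2·(2E) − 3·(2E) + 6·(15 + x) = 12, i.e. 90 + 6x − (90 + 4x) = 12.
Collecting terms: 2x = 12, so x = 6.
Then 2E = 90 + 4·6 = 114, so E = 57, V = 2E/3 = 38, F = 15 + 6 = 21.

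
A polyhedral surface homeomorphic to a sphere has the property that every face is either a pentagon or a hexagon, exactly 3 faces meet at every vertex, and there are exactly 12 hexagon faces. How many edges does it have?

Let x be the number of pentagons; then F = 12 + x.
Edge–face incidences: 2E = 6·12 + 5·x = 72 + 5x.
Every vertex has degree 3, so 3V = 2E.
Euler: V − E + F = 2 ⇒ (2E)/3 − E + (12 + x) = 2.
Multiply by 6: 2·(2E) − 3·(2E) + 6·(12 + x) = 12, i.e. 72 + 6x − (72 + 5x) = 12.
Collecting terms: x = 12.
Then 2E = 72 + 5·12 = 132, so E = 66, V = 2E/3 = 44, F = 12 + 12 = 24.

66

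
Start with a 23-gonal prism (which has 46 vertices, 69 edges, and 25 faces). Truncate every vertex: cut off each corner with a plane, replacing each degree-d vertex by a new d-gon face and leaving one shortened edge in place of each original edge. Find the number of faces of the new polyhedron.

71

Truncation replaces each original edge-end by a new vertex, so V′ = 2E = 138.
Each original edge survives, and each old vertex of degree d contributes d new edges; summing degrees gives Σd = 2E, so E′ = E + 2E = 3E = 207.
Each original face survives and each original vertex becomes one new face: F′ = F + V = 71.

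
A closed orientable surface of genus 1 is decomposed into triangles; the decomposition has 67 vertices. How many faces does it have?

134

χ = 2 − 2·1 = 0, and every face is a triangle so 3F = 2E.
V − E + F = 0 with E = 3F/2 gives 67 − (3/2 − 1)·F = 0, so F = 134 and E = 201.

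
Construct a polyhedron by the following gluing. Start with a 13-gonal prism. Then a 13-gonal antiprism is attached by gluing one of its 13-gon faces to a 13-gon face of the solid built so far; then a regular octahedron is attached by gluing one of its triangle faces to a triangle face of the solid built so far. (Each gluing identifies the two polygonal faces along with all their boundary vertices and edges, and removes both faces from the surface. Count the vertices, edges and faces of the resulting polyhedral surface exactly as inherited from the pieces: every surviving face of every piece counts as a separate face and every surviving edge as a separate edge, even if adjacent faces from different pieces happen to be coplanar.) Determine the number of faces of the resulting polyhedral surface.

A 13-gonal prism: V=26, E=39, F=15.
Attach a 13-gonal antiprism (V=26, E=52, F=28) along a 13-gon: merge 13 vertices and 13 edges, delete both glued faces → V=39, E=78, F=41.
Attach a regular octahedron (V=6, E=12, F=8) along a 3-gon: merge 3 vertices and 3 edges, delete both glued faces → V=42, E=87, F=47.
Check: V − E + F = 42 − 87 + 47 = 2.

47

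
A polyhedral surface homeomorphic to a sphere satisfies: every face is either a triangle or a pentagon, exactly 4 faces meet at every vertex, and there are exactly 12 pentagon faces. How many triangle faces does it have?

Let x be the number of triangles; then F = 12 + x.
Edge–face incidences: 2E = 5·12 + 3·x = 60 + 3x.
Every vertex has degree 4, so 4V = 2E.
Euler: V − E + F = 2 ⇒ (2E)/4 − E + (12 + x) = 2.
Multiply by 8: 2·(2E) − 4·(2E) + 8·(12 + x) = 16, i.e. 96 + 8x − 2·(60 + 3x) = 16.
Collecting terms: 2x − 24 = 16, so 2x = 40, so x = 20.
Then 2E = 60 + 3·20 = 120, so E = 60, V = 2E/4 = 30, F = 12 + 20 = 32.

20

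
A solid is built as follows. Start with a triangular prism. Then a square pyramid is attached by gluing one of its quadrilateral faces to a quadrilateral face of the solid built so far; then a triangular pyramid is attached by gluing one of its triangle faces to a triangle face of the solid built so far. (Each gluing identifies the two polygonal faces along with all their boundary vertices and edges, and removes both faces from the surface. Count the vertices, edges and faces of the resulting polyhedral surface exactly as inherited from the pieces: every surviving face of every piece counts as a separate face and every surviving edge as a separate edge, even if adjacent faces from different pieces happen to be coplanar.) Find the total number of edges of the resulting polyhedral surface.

16

A triangular prism: V=6, E=9, F=5.
Attach a square pyramid (V=5, E=8, F=5) along a 4-gon: merge 4 vertices and 4 edges, delete both glued faces → V=7, E=13, F=8.
Attach a triangular pyramid (V=4, E=6, F=4) along a 3-gon: merge 3 vertices and 3 edges, delete both glued faces → V=8, E=16, F=10.
Check: V − E + F = 8 − 16 + 10 = 2.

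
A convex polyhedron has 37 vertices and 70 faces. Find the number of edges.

105

Here V − E + F = 2.
E = V + F − (2) = 37 + 70 − (2) = 105.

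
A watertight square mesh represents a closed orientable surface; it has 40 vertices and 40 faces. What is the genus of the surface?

1

Every face is a square, so 2E = 4·40 = 160, giving E = 80.
χ = V − E + F = 40 − 80 + 40 = 0.
For a closed orientable surface χ = 2 − 2g, so g = (2 − (0))/2 = 1.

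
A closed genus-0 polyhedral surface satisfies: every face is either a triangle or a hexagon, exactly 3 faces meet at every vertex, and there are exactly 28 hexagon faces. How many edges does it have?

Let x be the number of triangles; then F = 28 + x.
Edge–face incidences: 2E = 6·28 + 3·x = 168 + 3x.
Every vertex has degree 3, so 3V = 2E.
Euler: V − E + F = 2 ⇒ (2E)/3 − E + (28 + x) = 2.
Multiply by 6: 2·(2E) − 3·(2E) + 6·(28 + x) = 12, i.e. 168 + 6x − (168 + 3x) = 12.
Collecting terms: 3x = 12, so x = 4.
Then 2E = 168 + 3·4 = 180, so E = 90, V = 2E/3 = 60, F = 28 + 4 = 32.

90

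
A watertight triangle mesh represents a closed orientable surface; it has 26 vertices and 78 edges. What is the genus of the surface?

Every face is a triangle and each edge borders two faces, so 3F = 2·78, giving F = 52.
χ = V − E + F = 26 − 78 + 52 = 0.
For a closed orientable surface χ = 2 − 2g, so g = (2 − (0))/2 = 1.

1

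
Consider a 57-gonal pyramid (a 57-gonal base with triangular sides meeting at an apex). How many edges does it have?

114

A pyramid on an n-gon base has one n-gon and n triangles: V = 57 + 1 = 58, E = 2·57 = 114, F = 57 + 1 = 58.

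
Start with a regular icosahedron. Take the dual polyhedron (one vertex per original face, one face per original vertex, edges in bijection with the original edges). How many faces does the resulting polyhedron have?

12

The base solid has V = 12, E = 30, F = 20.
The dual swaps V and F and preserves E: V′ = F = 20, E′ = E = 30, F′ = V = 12.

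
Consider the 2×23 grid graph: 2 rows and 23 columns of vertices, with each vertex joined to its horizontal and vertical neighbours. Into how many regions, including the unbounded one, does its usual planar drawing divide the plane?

The grid has V = 2·23 = 46 vertices and E = 2·22 + 23·1 = 67 edges.
F = 2 − V + E = 2 − 46 + 67 = 23.

23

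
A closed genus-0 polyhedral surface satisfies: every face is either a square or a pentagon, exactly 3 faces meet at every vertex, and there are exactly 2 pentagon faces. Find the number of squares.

5

Let x be the number of squares; then F = 2 + x.
Edge–face incidences: 2E = 5·2 + 4·x = 10 + 4x.
Every vertex has degree 3, so 3V = 2E.
Euler: V − E + F = 2 ⇒ (2E)/3 − E + (2 + x) = 2.
Multiply by 6: 2·(2E) − 3·(2E) + 6·(2 + x) = 12, i.e. 12 + 6x − (10 + 4x) = 12.
Collecting terms: 2x + 2 = 12, so 2x = 10, so x = 5.
Then 2E = 10 + 4·5 = 30, so E = 15, V = 2E/3 = 10, F = 2 + 5 = 7.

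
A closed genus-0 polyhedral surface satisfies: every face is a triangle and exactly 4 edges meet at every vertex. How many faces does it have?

Each face has 3 edges and each edge borders two faces, so 2E = 3F.
Each vertex has degree 4, so 4V = 2E and hence V = 3F/4.
Euler: V − E + F = 2 ⇒ (3F/4) − (3F/2) + F = 2.
Multiply by 8: (6 − 12 + 8)F = 16, i.e. 2F = 16.
So F = 8, E = 3·8/2 = 12, V = 3·8/4 = 6.

8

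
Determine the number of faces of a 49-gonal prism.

51

A prism on an n-gon has two n-gon bases and n rectangular sides: V = 2·49 = 98, E = 3·49 = 147, F = 49 + 2 = 51.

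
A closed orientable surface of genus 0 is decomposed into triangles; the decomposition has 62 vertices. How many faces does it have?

120

χ = 2 − 2·0 = 2, and every face is a triangle so 3F = 2E.
V − E + F = 2 with E = 3F/2 gives 62 − (3/2 − 1)·F = 2, so F = 120 and E = 180.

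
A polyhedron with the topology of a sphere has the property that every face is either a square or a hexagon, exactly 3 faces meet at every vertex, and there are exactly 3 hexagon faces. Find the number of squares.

6

Let x be the number of squares; then F = 3 + x.
Edge–face incidences: 2E = 6·3 + 4·x = 18 + 4x.
Every vertex has degree 3, so 3V = 2E.
Euler: V − E + F = 2 ⇒ (2E)/3 − E + (3 + x) = 2.
Multiply by 6: 2·(2E) − 3·(2E) + 6·(3 + x) = 12, i.e. 18 + 6x − (18 + 4x) = 12.
Collecting terms: 2x = 12, so x = 6.
Then 2E = 18 + 4·6 = 42, so E = 21, V = 2E/3 = 14, F = 3 + 6 = 9.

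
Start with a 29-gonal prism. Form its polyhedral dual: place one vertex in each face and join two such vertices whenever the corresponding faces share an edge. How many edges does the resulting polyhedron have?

87

The base solid has V = 58, E = 87, F = 31.
The dual swaps V and F and preserves E: V′ = F = 31, E′ = E = 87, F′ = V = 58.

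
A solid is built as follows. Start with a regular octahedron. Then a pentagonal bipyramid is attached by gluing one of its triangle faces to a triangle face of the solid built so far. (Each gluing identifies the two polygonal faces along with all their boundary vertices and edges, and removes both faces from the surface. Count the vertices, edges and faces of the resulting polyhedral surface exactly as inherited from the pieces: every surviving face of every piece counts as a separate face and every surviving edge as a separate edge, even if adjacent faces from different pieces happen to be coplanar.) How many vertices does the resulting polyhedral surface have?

A regular octahedron: V=6, E=12, F=8.
Attach a pentagonal bipyramid (V=7, E=15, F=10) along a 3-gon: merge 3 vertices and 3 edges, delete both glued faces → V=10, E=24, F=16.
Check: V − E + F = 10 − 24 + 16 = 2.

10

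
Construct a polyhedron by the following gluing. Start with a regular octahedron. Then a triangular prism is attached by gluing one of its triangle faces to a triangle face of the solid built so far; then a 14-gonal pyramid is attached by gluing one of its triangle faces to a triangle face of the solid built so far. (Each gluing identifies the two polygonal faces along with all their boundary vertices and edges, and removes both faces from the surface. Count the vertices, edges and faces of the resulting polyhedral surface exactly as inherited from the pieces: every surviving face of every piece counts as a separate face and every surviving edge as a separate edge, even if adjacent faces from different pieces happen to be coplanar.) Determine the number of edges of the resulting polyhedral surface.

43

A regular octahedron: V=6, E=12, F=8.
Attach a triangular prism (V=6, E=9, F=5) along a 3-gon: merge 3 vertices and 3 edges, delete both glued faces → V=9, E=18, F=11.
Attach a 14-gonal pyramid (V=15, E=28, F=15) along a 3-gon: merge 3 vertices and 3 edges, delete both glued faces → V=21, E=43, F=24.
Check: V − E + F = 21 − 43 + 24 = 2.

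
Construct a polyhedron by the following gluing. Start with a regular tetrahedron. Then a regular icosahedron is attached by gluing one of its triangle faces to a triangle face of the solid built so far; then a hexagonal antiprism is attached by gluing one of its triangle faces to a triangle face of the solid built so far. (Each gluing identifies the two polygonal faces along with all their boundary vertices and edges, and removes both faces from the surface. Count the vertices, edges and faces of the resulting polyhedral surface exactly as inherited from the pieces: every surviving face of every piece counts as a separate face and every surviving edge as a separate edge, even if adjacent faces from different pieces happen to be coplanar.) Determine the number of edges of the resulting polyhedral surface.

A regular tetrahedron: V=4, E=6, F=4.
Attach a regular icosahedron (V=12, E=30, F=20) along a 3-gon: merge 3 vertices and 3 edges, delete both glued faces → V=13, E=33, F=22.
Attach a hexagonal antiprism (V=12, E=24, F=14) along a 3-gon: merge 3 vertices and 3 edges, delete both glued faces → V=22, E=54, F=34.
Check: V − E + F = 22 − 54 + 34 = 2.

54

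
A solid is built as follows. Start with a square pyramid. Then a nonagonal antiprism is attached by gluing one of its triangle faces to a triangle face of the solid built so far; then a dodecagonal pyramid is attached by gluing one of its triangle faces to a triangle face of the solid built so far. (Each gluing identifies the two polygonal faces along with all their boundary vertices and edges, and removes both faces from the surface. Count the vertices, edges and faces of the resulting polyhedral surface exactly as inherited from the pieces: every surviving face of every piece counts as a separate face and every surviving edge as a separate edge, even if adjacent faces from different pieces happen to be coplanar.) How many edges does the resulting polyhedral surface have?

A square pyramid: V=5, E=8, F=5.
Attach a nonagonal antiprism (V=18, E=36, F=20) along a 3-gon: merge 3 vertices and 3 edges, delete both glued faces → V=20, E=41, F=23.
Attach a dodecagonal pyramid (V=13, E=24, F=13) along a 3-gon: merge 3 vertices and 3 edges, delete both glued faces → V=30, E=62, F=34.
Check: V − E + F = 30 − 62 + 34 = 2.

62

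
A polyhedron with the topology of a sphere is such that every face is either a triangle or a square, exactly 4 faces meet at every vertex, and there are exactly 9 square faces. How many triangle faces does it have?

Let x be the number of triangles; then F = 9 + x.
Edge–face incidences: 2E = 4·9 + 3·x = 36 + 3x.
Every vertex has degree 4, so 4V = 2E.
Euler: V − E + F = 2 ⇒ (2E)/4 − E + (9 + x) = 2.
Multiply by 8: 2·(2E) − 4·(2E) + 8·(9 + x) = 16, i.e. 72 + 8x − 2·(36 + 3x) = 16.
Collecting terms: 2x = 16, so x = 8.
Then 2E = 36 + 3·8 = 60, so E = 30, V = 2E/4 = 15, F = 9 + 8 = 17.

8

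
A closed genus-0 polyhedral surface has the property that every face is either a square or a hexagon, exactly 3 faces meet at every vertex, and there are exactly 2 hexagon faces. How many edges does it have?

Let x be the number of squares; then F = 2 + x.
Edge–face incidences: 2E = 6·2 + 4·x = 12 + 4x.
Every vertex has degree 3, so 3V = 2E.
Euler: V − E + F = 2 ⇒ (2E)/3 − E + (2 + x) = 2.
Multiply by 6: 2·(2E) − 3·(2E) + 6·(2 + x) = 12, i.e. 12 + 6x − (12 + 4x) = 12.
Collecting terms: 2x = 12, so x = 6.
Then 2E = 12 + 4·6 = 36, so E = 18, V = 2E/3 = 12, F = 2 + 6 = 8.

18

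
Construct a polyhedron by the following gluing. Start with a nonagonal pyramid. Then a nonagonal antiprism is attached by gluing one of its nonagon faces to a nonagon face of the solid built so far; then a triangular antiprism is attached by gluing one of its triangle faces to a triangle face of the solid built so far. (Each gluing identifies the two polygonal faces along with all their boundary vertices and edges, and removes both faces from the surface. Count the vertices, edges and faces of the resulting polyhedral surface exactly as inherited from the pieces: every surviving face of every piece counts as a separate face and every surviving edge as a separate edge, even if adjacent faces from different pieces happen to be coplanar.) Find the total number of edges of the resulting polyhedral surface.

54

A nonagonal pyramid: V=10, E=18, F=10.
Attach a nonagonal antiprism (V=18, E=36, F=20) along a 9-gon: merge 9 vertices and 9 edges, delete both glued faces → V=19, E=45, F=28.
Attach a triangular antiprism (V=6, E=12, F=8) along a 3-gon: merge 3 vertices and 3 edges, delete both glued faces → V=22, E=54, F=34.
Check: V − E + F = 22 − 54 + 34 = 2.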